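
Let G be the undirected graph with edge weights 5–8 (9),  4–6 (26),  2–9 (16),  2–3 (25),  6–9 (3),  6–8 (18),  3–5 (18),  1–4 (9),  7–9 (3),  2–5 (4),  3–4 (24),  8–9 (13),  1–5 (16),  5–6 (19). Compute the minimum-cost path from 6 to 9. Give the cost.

3

Some routes from 6 to 9:
6 → 8 → 9: 18 + 13 = 31
6 → 5 → 8 → 9: 19 + 9 + 13 = 41
6 → 9: 3
6 → 8 → 5 → 2 → 9: 18 + 9 + 4 + 16 = 47
6 → 5 → 2 → 9: 19 + 4 + 16 = 39
Shortest: 3.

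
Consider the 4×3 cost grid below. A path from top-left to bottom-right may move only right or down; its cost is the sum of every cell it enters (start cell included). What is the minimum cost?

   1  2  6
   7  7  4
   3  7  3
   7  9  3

19

Cheapest: [0,0]→[0,1]→[0,2]→[1,2]→[2,2]→[3,2]
  1 + 2 + 6 + 4 + 3 + 3 = 19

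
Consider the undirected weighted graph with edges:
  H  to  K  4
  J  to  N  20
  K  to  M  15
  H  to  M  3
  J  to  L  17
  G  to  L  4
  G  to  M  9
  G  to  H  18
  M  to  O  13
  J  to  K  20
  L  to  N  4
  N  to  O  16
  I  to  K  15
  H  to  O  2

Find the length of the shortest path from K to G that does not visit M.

Some routes from K to G avoiding M:
K-H-O-N-J-L-G: 4 + 2 + 16 + 20 + 17 + 4 = 63
K-J-L-G: 20 + 17 + 4 = 41
K-H-O-N-L-G: 4 + 2 + 16 + 4 + 4 = 30
K-J-N-O-H-G: 20 + 20 + 16 + 2 + 18 = 76
K-J-N-L-G: 20 + 20 + 4 + 4 = 48
K-H-G: 4 + 18 = 22
Shortest: 22.

22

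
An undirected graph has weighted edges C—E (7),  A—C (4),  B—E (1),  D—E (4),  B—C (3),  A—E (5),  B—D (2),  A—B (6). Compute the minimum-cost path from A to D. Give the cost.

A few of the A→D routes:
A → C → B → D: 4 + 3 + 2 = 9
A → B → D: 6 + 2 = 8
A → E → D: 5 + 4 = 9
A → E → B → D: 5 + 1 + 2 = 8
A → B → E → D: 6 + 1 + 4 = 11
Best route has total 8.

8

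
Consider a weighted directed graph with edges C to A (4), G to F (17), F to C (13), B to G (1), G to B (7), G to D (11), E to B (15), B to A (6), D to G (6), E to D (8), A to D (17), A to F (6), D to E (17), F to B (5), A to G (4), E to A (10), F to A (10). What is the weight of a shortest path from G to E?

28

Routes from G to E:
G -> D -> E: 11 + 17 = 28
G -> F -> B -> A -> D -> E: 17 + 5 + 6 + 17 + 17 = 62
G -> F -> C -> A -> D -> E: 17 + 13 + 4 + 17 + 17 = 68
G -> F -> A -> D -> E: 17 + 10 + 17 + 17 = 61
G -> B -> A -> D -> E: 7 + 6 + 17 + 17 = 47
The minimum is 28.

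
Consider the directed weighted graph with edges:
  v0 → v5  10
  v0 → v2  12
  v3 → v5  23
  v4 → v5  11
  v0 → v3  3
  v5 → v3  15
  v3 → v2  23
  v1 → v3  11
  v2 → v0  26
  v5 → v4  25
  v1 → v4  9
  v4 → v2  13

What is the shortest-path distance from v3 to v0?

Candidate routes:
v3 -> v5 -> v4 -> v2 -> v0: 23 + 25 + 13 + 26 = 87
v3 -> v2 -> v0: 23 + 26 = 49
The minimum is 49.

49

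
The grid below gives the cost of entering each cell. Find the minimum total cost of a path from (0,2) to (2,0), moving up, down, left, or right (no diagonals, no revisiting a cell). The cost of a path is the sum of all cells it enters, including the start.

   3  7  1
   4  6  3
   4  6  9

18

Best path: r0c2 r1c2 r1c1 r1c0 r2c0
Cost: 1 + 3 + 6 + 4 + 4 = 18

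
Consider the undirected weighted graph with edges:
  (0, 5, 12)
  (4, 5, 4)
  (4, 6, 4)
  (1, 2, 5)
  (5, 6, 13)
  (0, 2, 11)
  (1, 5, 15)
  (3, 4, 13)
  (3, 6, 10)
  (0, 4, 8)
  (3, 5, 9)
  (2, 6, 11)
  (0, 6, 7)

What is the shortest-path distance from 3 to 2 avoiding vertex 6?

29

A few of the 3→2 routes:
3-4-5-1-2: 13 + 4 + 15 + 5 = 37
3-4-0-2: 13 + 8 + 11 = 32
3-5-4-0-2: 9 + 4 + 8 + 11 = 32
3-5-0-2: 9 + 12 + 11 = 32
3-4-5-0-2: 13 + 4 + 12 + 11 = 40
3-5-1-2: 9 + 15 + 5 = 29
Shortest: 29.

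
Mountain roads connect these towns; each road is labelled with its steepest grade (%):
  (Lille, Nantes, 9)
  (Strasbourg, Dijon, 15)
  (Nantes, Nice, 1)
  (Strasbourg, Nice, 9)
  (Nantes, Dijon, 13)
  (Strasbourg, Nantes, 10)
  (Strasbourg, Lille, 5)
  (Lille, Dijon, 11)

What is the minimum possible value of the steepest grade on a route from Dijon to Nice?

A few of the Dijon→Nice routes:
Dijon → Lille → Strasbourg → Nantes → Nice: max(11, 5, 10, 1) = 11
Dijon → Lille → Nantes → Nice: max(11, 9, 1) = 11
Dijon → Nantes → Lille → Strasbourg → Nice: max(13, 9, 5, 9) = 13
Dijon → Lille → Nantes → Strasbourg → Nice: max(11, 9, 10, 9) = 11
Dijon → Lille → Strasbourg → Nice: max(11, 5, 9) = 11
Best route has worst link 11%.

11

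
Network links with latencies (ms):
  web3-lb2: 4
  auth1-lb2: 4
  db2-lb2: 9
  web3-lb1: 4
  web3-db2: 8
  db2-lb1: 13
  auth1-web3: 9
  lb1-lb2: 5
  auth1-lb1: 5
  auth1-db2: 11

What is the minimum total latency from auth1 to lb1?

5

Checking several routes:
auth1 - lb2 - web3 - lb1: 4 + 4 + 4 = 12
auth1 - lb1: 5
auth1 - web3 - lb1: 9 + 4 = 13
auth1 - lb2 - lb1: 4 + 5 = 9
auth1 - web3 - lb2 - lb1: 9 + 4 + 5 = 18
The minimum is 5 ms.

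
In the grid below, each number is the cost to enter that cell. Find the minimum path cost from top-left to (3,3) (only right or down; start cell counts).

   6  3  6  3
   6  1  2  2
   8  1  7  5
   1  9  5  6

One optimal route is r0c0→r0c1→r1c1→r1c2→r1c3→r2c3→r3c3.
Its cost is 6 + 3 + 1 + 2 + 2 + 5 + 6 = 25.
For comparison, the top-then-right route costs 31.

25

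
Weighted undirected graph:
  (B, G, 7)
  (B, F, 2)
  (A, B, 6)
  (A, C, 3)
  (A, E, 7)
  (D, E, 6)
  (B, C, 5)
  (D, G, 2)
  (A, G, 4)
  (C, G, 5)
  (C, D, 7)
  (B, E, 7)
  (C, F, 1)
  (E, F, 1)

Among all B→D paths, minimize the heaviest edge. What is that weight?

Some routes from B to D:
B -> F -> C -> A -> G -> D: max(2, 1, 3, 4, 2) = 4
B -> C -> A -> G -> D: max(5, 3, 4, 2) = 5
B -> F -> C -> G -> D: max(2, 1, 5, 2) = 5
B -> C -> G -> D: max(5, 5, 2) = 5
The minimum achievable maximum is 4.

4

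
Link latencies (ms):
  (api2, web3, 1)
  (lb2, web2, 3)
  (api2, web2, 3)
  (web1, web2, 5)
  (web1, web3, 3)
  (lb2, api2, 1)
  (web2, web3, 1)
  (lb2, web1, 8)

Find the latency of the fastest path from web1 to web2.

Some routes from web1 to web2:
web1 → web3 → web2: 3 + 1 = 4
web1 → web3 → api2 → lb2 → web2: 3 + 1 + 1 + 3 = 8
web1 → web2: 5
web1 → web3 → api2 → web2: 3 + 1 + 3 = 7
Shortest: 4 ms.

4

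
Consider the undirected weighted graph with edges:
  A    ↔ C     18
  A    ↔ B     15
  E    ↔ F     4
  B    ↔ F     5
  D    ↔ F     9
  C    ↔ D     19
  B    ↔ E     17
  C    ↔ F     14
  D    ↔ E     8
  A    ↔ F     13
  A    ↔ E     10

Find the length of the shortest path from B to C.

19

Comparing a few candidate routes:
B-A-C: 15 + 18 = 33
B-F-A-C: 5 + 13 + 18 = 36
B-F-D-C: 5 + 9 + 19 = 33
B-E-F-C: 17 + 4 + 14 = 35
B-F-C: 5 + 14 = 19
Shortest: 19.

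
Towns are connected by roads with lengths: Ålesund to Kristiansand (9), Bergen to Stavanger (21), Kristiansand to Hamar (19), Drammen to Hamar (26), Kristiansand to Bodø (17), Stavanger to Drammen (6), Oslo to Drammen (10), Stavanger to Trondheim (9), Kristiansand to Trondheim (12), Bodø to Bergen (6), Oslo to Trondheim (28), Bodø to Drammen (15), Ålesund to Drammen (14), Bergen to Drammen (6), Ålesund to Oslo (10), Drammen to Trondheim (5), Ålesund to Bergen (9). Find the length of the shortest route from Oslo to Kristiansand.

Checking several routes:
Oslo → Drammen → Trondheim → Kristiansand: 10 + 5 + 12 = 27
Oslo → Ålesund → Kristiansand: 10 + 9 = 19
Oslo → Drammen → Bergen → Ålesund → Kristiansand: 10 + 6 + 9 + 9 = 34
Oslo → Drammen → Bergen → Bodø → Kristiansand: 10 + 6 + 6 + 17 = 39
Oslo → Drammen → Ålesund → Kristiansand: 10 + 14 + 9 = 33
Oslo → Drammen → Stavanger → Trondheim → Kristiansand: 10 + 6 + 9 + 12 = 37
The minimum is 19.

19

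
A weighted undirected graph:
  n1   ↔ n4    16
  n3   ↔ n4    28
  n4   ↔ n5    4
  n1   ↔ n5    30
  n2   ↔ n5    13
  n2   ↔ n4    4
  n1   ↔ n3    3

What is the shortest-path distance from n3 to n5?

23

Checking several routes:
n3 → n4 → n5: 28 + 4 = 32
n3 → n1 → n4 → n5: 3 + 16 + 4 = 23
n3 → n1 → n5: 3 + 30 = 33
The minimum is 23.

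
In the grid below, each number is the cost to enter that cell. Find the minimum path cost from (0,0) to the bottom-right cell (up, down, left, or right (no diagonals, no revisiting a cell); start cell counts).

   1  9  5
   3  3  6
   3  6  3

16

Take [0,0] [1,0] [1,1] [1,2] [2,2] for a total of 1 + 3 + 3 + 6 + 3 = 16.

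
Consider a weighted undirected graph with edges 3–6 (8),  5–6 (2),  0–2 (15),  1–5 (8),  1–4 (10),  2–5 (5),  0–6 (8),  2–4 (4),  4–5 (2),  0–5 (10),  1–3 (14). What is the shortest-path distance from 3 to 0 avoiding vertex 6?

32

A few of the 3→0 routes:
3 -> 1 -> 5 -> 0: 14 + 8 + 10 = 32
3 -> 1 -> 4 -> 5 -> 0: 14 + 10 + 2 + 10 = 36
3 -> 1 -> 4 -> 2 -> 5 -> 0: 14 + 10 + 4 + 5 + 10 = 43
3 -> 1 -> 5 -> 2 -> 0: 14 + 8 + 5 + 15 = 42
Shortest: 32.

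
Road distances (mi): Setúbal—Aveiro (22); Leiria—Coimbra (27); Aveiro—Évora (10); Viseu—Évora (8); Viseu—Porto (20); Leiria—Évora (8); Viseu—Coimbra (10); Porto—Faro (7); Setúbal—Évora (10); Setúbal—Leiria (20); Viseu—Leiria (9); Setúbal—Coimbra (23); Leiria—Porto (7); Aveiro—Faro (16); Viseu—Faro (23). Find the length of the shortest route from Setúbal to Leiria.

Checking several routes:
Setúbal→Évora→Viseu→Leiria: 10 + 8 + 9 = 27
Setúbal→Évora→Leiria: 10 + 8 = 18
Setúbal→Aveiro→Évora→Leiria: 22 + 10 + 8 = 40
Setúbal→Coimbra→Viseu→Leiria: 23 + 10 + 9 = 42
Setúbal→Leiria: 20
Shortest: 18 mi.

18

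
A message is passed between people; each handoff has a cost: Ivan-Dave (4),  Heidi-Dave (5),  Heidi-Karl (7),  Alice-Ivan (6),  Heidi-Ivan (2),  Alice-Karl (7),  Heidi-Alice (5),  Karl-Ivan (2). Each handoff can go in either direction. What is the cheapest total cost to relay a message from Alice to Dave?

10

Comparing a few candidate routes:
Alice→Heidi→Dave: 5 + 5 = 10
Alice→Heidi→Ivan→Dave: 5 + 2 + 4 = 11
Alice→Ivan→Dave: 6 + 4 = 10
Alice→Karl→Ivan→Dave: 7 + 2 + 4 = 13
The minimum is 10.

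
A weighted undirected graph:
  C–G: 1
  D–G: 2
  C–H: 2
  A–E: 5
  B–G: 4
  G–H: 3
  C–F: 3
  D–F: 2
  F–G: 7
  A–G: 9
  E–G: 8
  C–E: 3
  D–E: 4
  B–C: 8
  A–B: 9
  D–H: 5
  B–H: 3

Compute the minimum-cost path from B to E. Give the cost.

8

A few of the B→E routes:
B - G - C - E: 4 + 1 + 3 = 8
B - H - C - E: 3 + 2 + 3 = 8
B - G - D - E: 4 + 2 + 4 = 10
Shortest: 8.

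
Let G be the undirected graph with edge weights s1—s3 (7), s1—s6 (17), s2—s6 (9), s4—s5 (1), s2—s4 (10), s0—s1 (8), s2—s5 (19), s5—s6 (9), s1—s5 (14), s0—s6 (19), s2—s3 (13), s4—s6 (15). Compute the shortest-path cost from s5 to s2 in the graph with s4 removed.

A few of the s5→s2 routes:
s5-s1-s0-s6-s2: 14 + 8 + 19 + 9 = 50
s5-s6-s2: 9 + 9 = 18
s5-s1-s3-s2: 14 + 7 + 13 = 34
s5-s6-s1-s3-s2: 9 + 17 + 7 + 13 = 46
s5-s2: 19
s5-s1-s6-s2: 14 + 17 + 9 = 40
Shortest: 18.

18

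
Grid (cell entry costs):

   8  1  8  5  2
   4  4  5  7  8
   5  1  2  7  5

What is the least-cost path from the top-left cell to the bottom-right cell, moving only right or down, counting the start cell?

28

Take [0,0] -> [0,1] -> [1,1] -> [2,1] -> [2,2] -> [2,3] -> [2,4] for a total of 8 + 1 + 4 + 1 + 2 + 7 + 5 = 28.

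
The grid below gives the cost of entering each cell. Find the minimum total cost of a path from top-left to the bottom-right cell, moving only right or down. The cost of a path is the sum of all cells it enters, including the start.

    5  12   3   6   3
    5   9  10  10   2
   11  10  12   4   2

33

Best path: [0,0]→[0,1]→[0,2]→[0,3]→[0,4]→[1,4]→[2,4]
Cost: 5 + 12 + 3 + 6 + 3 + 2 + 2 = 33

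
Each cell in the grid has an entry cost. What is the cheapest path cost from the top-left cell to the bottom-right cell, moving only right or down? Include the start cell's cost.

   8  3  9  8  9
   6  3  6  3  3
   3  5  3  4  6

One optimal route is [0,0]→[0,1]→[1,1]→[1,2]→[1,3]→[1,4]→[2,4].
Its cost is 8 + 3 + 3 + 6 + 3 + 3 + 6 = 32.

32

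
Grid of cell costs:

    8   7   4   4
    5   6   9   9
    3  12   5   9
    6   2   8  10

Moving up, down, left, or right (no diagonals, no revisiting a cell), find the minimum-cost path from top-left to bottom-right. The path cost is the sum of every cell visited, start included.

Best path: [0,0] → [1,0] → [2,0] → [3,0] → [3,1] → [3,2] → [3,3]
Cost: 8 + 5 + 3 + 6 + 2 + 8 + 10 = 42

42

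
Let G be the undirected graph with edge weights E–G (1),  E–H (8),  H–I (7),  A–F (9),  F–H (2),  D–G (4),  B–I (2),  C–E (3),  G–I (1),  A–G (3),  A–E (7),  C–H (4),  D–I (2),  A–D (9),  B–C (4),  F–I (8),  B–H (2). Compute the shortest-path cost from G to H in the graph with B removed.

8

A few of the G→H routes:
G-I-H: 1 + 7 = 8
G-E-H: 1 + 8 = 9
G-E-C-H: 1 + 3 + 4 = 8
G-D-I-H: 4 + 2 + 7 = 13
G-A-F-H: 3 + 9 + 2 = 14
G-I-F-H: 1 + 8 + 2 = 11
Best route has total 8.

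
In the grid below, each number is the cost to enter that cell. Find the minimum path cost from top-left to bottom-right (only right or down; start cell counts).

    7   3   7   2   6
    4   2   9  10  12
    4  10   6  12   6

One optimal route is (0,0) -> (0,1) -> (0,2) -> (0,3) -> (0,4) -> (1,4) -> (2,4).
Its cost is 7 + 3 + 7 + 2 + 6 + 12 + 6 = 43.

43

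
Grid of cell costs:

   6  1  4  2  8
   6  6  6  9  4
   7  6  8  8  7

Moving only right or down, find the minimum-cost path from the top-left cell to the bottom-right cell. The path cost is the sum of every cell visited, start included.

Best path: [0,0] → [0,1] → [0,2] → [0,3] → [0,4] → [1,4] → [2,4]
Cost: 6 + 1 + 4 + 2 + 8 + 4 + 7 = 32

32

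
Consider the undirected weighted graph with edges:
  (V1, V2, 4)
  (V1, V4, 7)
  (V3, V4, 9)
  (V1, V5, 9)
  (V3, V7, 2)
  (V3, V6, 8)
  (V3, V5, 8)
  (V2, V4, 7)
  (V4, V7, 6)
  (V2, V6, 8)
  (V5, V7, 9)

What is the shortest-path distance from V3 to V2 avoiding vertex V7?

Some routes from V3 to V2 avoiding V7:
V3 - V4 - V2: 9 + 7 = 16
V3 - V6 - V2: 8 + 8 = 16
V3 - V5 - V1 - V2: 8 + 9 + 4 = 21
V3 - V4 - V1 - V2: 9 + 7 + 4 = 20
Best route has total 16.

16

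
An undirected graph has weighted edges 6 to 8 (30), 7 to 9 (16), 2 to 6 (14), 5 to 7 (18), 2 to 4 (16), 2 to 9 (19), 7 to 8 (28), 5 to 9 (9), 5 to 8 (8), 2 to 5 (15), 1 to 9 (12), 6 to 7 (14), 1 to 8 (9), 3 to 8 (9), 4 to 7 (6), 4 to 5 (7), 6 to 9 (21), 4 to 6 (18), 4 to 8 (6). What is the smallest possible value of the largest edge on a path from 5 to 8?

7

A few of the 5→8 routes:
5 → 9 → 1 → 8: max(9, 12, 9) = 12
5 → 8: max(8) = 8
5 → 4 → 8: max(7, 6) = 7
Smallest bottleneck: 7.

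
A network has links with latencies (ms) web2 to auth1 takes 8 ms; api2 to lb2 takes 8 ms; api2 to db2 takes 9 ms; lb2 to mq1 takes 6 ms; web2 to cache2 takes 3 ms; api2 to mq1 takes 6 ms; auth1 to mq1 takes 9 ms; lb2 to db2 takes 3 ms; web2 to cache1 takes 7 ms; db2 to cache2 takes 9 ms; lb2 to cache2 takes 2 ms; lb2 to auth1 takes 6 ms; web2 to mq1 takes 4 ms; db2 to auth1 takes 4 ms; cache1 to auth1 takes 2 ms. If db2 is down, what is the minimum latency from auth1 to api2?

14

Comparing a few candidate routes:
auth1-mq1-api2: 9 + 6 = 15
auth1-web2-mq1-api2: 8 + 4 + 6 = 18
auth1-lb2-api2: 6 + 8 = 14
auth1-lb2-mq1-api2: 6 + 6 + 6 = 18
Best route has total 14 ms.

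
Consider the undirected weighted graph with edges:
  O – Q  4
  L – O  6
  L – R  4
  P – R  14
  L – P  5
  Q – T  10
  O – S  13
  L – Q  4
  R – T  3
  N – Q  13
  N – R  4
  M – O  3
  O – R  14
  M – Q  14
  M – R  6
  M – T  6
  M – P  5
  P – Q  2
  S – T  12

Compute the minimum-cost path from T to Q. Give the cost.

Some routes from T to Q:
T -> M -> O -> Q: 6 + 3 + 4 = 13
T -> M -> P -> Q: 6 + 5 + 2 = 13
T -> Q: 10
T -> R -> L -> Q: 3 + 4 + 4 = 11
Best route has total 10.

10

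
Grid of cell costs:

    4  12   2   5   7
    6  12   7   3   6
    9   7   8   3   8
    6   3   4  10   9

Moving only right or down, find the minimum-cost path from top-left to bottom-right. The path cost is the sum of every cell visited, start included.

46

Best path: (0,0) → (0,1) → (0,2) → (0,3) → (1,3) → (2,3) → (2,4) → (3,4)
Cost: 4 + 12 + 2 + 5 + 3 + 3 + 8 + 9 = 46
For comparison, the top-then-right route costs 53.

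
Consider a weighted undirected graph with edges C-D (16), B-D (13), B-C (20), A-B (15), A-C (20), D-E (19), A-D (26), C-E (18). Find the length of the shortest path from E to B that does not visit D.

38

Routes from E to B avoiding D:
E - C - A - B: 18 + 20 + 15 = 53
E - C - B: 18 + 20 = 38
Shortest: 38.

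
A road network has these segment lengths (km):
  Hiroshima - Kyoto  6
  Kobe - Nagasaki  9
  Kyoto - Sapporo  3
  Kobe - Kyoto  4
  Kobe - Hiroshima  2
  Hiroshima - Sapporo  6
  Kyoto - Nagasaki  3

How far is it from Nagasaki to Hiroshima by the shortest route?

Candidate routes:
Nagasaki→Kobe→Hiroshima: 9 + 2 = 11
Nagasaki→Kyoto→Kobe→Hiroshima: 3 + 4 + 2 = 9
Nagasaki→Kobe→Kyoto→Hiroshima: 9 + 4 + 6 = 19
Nagasaki→Kyoto→Sapporo→Hiroshima: 3 + 3 + 6 = 12
Nagasaki→Kyoto→Hiroshima: 3 + 6 = 9
Nagasaki→Kobe→Kyoto→Sapporo→Hiroshima: 9 + 4 + 3 + 6 = 22
Best route has total 9 km.

9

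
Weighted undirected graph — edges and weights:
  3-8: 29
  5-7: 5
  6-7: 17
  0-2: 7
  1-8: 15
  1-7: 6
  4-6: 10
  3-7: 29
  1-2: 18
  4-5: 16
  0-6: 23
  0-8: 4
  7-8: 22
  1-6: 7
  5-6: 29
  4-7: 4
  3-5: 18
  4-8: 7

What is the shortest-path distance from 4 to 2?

18

Checking several routes:
4 - 7 - 1 - 8 - 0 - 2: 4 + 6 + 15 + 4 + 7 = 36
4 - 6 - 1 - 2: 10 + 7 + 18 = 35
4 - 7 - 1 - 2: 4 + 6 + 18 = 28
4 - 8 - 0 - 2: 7 + 4 + 7 = 18
The minimum is 18.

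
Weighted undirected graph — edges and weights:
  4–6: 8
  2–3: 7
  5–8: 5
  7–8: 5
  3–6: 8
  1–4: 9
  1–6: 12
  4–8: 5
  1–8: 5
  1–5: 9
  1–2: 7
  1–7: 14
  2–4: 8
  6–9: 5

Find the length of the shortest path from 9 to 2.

20

Comparing a few candidate routes:
9→6→4→1→2: 5 + 8 + 9 + 7 = 29
9→6→1→2: 5 + 12 + 7 = 24
9→6→4→8→1→2: 5 + 8 + 5 + 5 + 7 = 30
9→6→1→4→2: 5 + 12 + 9 + 8 = 34
9→6→4→2: 5 + 8 + 8 = 21
9→6→3→2: 5 + 8 + 7 = 20
The minimum is 20.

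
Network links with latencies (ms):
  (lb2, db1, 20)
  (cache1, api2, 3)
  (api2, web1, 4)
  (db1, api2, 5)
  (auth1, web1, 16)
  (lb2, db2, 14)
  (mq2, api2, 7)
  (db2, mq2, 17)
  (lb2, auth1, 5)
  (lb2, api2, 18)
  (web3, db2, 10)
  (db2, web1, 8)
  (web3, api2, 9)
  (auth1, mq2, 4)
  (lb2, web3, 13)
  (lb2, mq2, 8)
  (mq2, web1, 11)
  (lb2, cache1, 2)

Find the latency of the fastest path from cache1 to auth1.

Checking several routes:
cache1 → lb2 → mq2 → auth1: 2 + 8 + 4 = 14
cache1 → api2 → mq2 → auth1: 3 + 7 + 4 = 14
cache1 → api2 → web1 → mq2 → auth1: 3 + 4 + 11 + 4 = 22
cache1 → lb2 → auth1: 2 + 5 = 7
The minimum is 7 ms.

7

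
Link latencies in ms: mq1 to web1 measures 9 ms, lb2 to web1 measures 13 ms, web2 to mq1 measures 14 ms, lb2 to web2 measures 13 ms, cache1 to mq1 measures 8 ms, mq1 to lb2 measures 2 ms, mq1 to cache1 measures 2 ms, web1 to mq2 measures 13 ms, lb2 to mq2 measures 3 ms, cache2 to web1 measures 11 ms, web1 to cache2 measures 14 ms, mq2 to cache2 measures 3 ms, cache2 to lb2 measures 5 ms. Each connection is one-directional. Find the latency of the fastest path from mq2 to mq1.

35

Paths from mq2 to mq1:
mq2-cache2-lb2-web2-mq1: 3 + 5 + 13 + 14 = 35
Best route has total 35 ms.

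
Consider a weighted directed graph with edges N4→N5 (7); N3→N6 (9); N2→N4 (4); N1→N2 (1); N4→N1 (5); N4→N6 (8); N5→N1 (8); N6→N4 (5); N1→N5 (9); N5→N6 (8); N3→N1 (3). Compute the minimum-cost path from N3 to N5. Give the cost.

Candidate routes:
N3 → N6 → N4 → N1 → N5: 9 + 5 + 5 + 9 = 28
N3 → N6 → N4 → N5: 9 + 5 + 7 = 21
N3 → N1 → N5: 3 + 9 = 12
N3 → N1 → N2 → N4 → N5: 3 + 1 + 4 + 7 = 15
The minimum is 12.

12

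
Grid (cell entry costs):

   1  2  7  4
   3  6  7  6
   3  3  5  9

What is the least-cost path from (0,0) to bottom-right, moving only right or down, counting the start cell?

Take r0c0→r1c0→r2c0→r2c1→r2c2→r2c3 for a total of 1 + 3 + 3 + 3 + 5 + 9 = 24.
(Top row then right column would cost 29.)

24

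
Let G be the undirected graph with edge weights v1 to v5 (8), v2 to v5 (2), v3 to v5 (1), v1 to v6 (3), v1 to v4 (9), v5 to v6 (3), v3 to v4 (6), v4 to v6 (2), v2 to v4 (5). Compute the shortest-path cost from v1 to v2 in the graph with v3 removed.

Some routes from v1 to v2 avoiding v3:
v1→v4→v2: 9 + 5 = 14
v1→v5→v2: 8 + 2 = 10
v1→v6→v4→v2: 3 + 2 + 5 = 10
v1→v6→v5→v2: 3 + 3 + 2 = 8
The minimum is 8.

8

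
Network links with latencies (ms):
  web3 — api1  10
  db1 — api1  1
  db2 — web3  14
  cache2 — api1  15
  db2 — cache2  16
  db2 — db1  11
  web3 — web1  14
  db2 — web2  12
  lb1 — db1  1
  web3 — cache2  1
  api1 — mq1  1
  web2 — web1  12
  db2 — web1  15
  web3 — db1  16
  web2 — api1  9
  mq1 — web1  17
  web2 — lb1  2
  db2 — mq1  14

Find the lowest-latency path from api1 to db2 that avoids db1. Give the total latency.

A few of the api1→db2 routes:
api1 -> web3 -> db2: 10 + 14 = 24
api1 -> web3 -> cache2 -> db2: 10 + 1 + 16 = 27
api1 -> mq1 -> db2: 1 + 14 = 15
api1 -> web2 -> db2: 9 + 12 = 21
api1 -> cache2 -> web3 -> db2: 15 + 1 + 14 = 30
Shortest: 15 ms.

15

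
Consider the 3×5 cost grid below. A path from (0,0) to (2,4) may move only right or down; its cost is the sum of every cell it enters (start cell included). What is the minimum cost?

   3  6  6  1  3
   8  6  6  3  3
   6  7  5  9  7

One optimal route is [0,0] → [0,1] → [0,2] → [0,3] → [0,4] → [1,4] → [2,4].
Its cost is 3 + 6 + 6 + 1 + 3 + 3 + 7 = 29.

29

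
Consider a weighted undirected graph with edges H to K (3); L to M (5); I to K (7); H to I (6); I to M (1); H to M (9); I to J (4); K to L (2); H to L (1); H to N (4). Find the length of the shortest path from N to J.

Some routes from N to J:
N→H→I→J: 4 + 6 + 4 = 14
N→H→K→I→J: 4 + 3 + 7 + 4 = 18
N→H→M→I→J: 4 + 9 + 1 + 4 = 18
N→H→L→M→I→J: 4 + 1 + 5 + 1 + 4 = 15
Best route has total 14.

14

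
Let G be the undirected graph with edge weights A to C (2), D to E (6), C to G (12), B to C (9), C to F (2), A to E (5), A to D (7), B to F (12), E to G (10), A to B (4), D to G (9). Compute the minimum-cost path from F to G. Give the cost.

Some routes from F to G:
F-C-G: 2 + 12 = 14
F-C-A-E-G: 2 + 2 + 5 + 10 = 19
F-C-A-D-G: 2 + 2 + 7 + 9 = 20
Shortest: 14.

14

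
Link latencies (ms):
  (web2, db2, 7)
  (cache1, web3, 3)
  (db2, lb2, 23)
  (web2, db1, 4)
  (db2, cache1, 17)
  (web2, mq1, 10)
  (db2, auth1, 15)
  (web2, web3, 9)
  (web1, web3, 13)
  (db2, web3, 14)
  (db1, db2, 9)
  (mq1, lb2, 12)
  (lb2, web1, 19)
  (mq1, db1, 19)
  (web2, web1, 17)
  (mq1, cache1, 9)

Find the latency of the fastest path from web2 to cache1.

Checking several routes:
web2 - db2 - cache1: 7 + 17 = 24
web2 - mq1 - cache1: 10 + 9 = 19
web2 - db1 - db2 - cache1: 4 + 9 + 17 = 30
web2 - db2 - web3 - cache1: 7 + 14 + 3 = 24
web2 - web3 - cache1: 9 + 3 = 12
web2 - db1 - db2 - web3 - cache1: 4 + 9 + 14 + 3 = 30
Best route has total 12 ms.

12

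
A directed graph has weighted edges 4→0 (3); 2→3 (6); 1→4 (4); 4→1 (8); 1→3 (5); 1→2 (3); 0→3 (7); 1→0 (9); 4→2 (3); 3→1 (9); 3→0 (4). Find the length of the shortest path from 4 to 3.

9

Candidate routes:
4→1→3: 8 + 5 = 13
4→2→3: 3 + 6 = 9
4→1→2→3: 8 + 3 + 6 = 17
4→0→3: 3 + 7 = 10
4→1→0→3: 8 + 9 + 7 = 24
The minimum is 9.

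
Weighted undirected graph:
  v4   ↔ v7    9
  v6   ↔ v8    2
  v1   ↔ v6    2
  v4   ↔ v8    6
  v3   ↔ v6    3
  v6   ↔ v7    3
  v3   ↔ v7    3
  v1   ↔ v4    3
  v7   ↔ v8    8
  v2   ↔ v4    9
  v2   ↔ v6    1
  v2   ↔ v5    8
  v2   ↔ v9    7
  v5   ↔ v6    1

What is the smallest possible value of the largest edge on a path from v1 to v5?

2

A few of the v1→v5 routes:
v1 - v4 - v8 - v6 - v5: max(3, 6, 2, 1) = 6
v1 - v4 - v8 - v7 - v3 - v6 - v5: max(3, 6, 8, 3, 3, 1) = 8
v1 - v6 - v5: max(2, 1) = 2
v1 - v4 - v8 - v7 - v3 - v6 - v2 - v5: max(3, 6, 8, 3, 3, 1, 8) = 8
v1 - v6 - v2 - v5: max(2, 1, 8) = 8
v1 - v4 - v8 - v7 - v6 - v2 - v5: max(3, 6, 8, 3, 1, 8) = 8
Best route has worst link 2.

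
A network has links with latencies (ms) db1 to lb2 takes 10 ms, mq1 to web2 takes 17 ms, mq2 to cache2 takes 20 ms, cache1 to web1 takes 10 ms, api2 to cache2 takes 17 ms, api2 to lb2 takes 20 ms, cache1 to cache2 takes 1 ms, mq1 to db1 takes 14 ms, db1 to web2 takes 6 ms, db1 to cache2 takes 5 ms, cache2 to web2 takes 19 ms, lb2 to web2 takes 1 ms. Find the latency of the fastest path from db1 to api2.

22

Checking several routes:
db1-cache2-api2: 5 + 17 = 22
db1-lb2-api2: 10 + 20 = 30
db1-web2-lb2-api2: 6 + 1 + 20 = 27
Best route has total 22 ms.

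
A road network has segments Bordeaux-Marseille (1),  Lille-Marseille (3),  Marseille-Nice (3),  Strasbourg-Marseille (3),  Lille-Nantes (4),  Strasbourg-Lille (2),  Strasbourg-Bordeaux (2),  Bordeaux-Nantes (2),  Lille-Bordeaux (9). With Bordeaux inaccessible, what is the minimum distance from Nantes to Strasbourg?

6

Routes from Nantes to Strasbourg avoiding Bordeaux:
Nantes-Lille-Strasbourg: 4 + 2 = 6
Nantes-Lille-Marseille-Strasbourg: 4 + 3 + 3 = 10
The minimum is 6 mi.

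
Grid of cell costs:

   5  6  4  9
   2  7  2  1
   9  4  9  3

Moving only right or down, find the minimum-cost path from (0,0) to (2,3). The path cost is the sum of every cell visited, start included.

Take r0c0 → r1c0 → r1c1 → r1c2 → r1c3 → r2c3 for a total of 5 + 2 + 7 + 2 + 1 + 3 = 20.
(Top row then right column would cost 28.)

20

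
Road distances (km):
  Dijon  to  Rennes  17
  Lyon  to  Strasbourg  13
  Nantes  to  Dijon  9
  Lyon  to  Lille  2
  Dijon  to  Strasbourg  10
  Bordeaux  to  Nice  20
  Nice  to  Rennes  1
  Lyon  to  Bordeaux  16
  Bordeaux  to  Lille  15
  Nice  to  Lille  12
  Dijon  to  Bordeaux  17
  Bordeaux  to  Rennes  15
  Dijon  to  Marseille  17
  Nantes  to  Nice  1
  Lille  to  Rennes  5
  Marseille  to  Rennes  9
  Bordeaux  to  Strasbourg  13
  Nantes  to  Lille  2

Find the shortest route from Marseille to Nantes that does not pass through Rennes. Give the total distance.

26

Comparing a few candidate routes:
Marseille-Dijon-Strasbourg-Lyon-Lille-Nantes: 17 + 10 + 13 + 2 + 2 = 44
Marseille-Dijon-Bordeaux-Lille-Nantes: 17 + 17 + 15 + 2 = 51
Marseille-Dijon-Nantes: 17 + 9 = 26
Best route has total 26 km.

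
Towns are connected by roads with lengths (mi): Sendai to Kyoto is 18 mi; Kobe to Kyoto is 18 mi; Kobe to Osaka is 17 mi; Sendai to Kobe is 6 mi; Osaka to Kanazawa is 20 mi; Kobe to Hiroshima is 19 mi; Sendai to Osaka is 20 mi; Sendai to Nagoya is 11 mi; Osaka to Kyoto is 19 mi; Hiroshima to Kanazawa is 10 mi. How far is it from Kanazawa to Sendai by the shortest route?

35

Comparing a few candidate routes:
Kanazawa-Hiroshima-Kobe-Sendai: 10 + 19 + 6 = 35
Kanazawa-Osaka-Kobe-Sendai: 20 + 17 + 6 = 43
Kanazawa-Osaka-Sendai: 20 + 20 = 40
Kanazawa-Osaka-Kyoto-Sendai: 20 + 19 + 18 = 57
Best route has total 35 mi.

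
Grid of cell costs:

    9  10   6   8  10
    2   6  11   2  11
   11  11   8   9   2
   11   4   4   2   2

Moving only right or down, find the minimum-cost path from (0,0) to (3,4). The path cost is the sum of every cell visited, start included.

Path [0,0] -> [1,0] -> [1,1] -> [2,1] -> [3,1] -> [3,2] -> [3,3] -> [3,4]: 9 + 2 + 6 + 11 + 4 + 4 + 2 + 2 = 40.
For comparison, the top-then-right route costs 58.

40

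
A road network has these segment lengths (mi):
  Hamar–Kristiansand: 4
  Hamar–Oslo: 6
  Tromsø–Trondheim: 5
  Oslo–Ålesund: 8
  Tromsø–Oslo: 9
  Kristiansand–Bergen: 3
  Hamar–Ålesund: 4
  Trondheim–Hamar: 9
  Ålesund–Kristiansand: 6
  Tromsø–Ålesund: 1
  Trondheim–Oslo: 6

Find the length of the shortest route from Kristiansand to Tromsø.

Checking several routes:
Kristiansand - Ålesund - Tromsø: 6 + 1 = 7
Kristiansand - Hamar - Oslo - Tromsø: 4 + 6 + 9 = 19
Kristiansand - Hamar - Oslo - Ålesund - Tromsø: 4 + 6 + 8 + 1 = 19
Kristiansand - Hamar - Ålesund - Tromsø: 4 + 4 + 1 = 9
Kristiansand - Hamar - Trondheim - Tromsø: 4 + 9 + 5 = 18
Shortest: 7 mi.

7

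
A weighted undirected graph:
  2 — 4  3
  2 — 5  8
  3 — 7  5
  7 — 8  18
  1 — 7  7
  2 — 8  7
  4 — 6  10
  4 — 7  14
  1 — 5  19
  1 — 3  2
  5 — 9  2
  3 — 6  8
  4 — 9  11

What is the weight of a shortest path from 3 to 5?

21

Comparing a few candidate routes:
3→6→4→2→5: 8 + 10 + 3 + 8 = 29
3→7→1→5: 5 + 7 + 19 = 31
3→6→4→9→5: 8 + 10 + 11 + 2 = 31
3→7→4→2→5: 5 + 14 + 3 + 8 = 30
3→1→5: 2 + 19 = 21
3→7→4→9→5: 5 + 14 + 11 + 2 = 32
Best route has total 21.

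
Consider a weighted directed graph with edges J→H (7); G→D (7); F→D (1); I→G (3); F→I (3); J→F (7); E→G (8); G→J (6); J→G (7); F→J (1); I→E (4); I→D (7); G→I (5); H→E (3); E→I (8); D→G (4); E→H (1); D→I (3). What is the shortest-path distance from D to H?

Checking several routes:
D - G - I - E - H: 4 + 5 + 4 + 1 = 14
D - G - J - H: 4 + 6 + 7 = 17
D - I - E - H: 3 + 4 + 1 = 8
The minimum is 8.

8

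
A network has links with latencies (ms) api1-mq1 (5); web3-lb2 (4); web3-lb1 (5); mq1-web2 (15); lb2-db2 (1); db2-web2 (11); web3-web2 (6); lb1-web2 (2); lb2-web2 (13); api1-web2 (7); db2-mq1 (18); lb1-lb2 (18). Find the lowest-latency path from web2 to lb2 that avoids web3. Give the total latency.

12

Checking several routes:
web2-lb2: 13
web2-db2-lb2: 11 + 1 = 12
web2-lb1-lb2: 2 + 18 = 20
Best route has total 12 ms.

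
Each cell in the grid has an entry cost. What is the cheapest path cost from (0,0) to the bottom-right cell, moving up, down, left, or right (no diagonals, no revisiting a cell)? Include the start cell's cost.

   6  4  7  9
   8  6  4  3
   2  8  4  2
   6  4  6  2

Best path: [0,0]→[0,1]→[1,1]→[1,2]→[1,3]→[2,3]→[3,3]
Cost: 6 + 4 + 6 + 4 + 3 + 2 + 2 = 27

27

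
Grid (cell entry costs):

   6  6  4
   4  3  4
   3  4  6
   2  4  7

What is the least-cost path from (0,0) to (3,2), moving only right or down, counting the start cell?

26

Take [0,0]→[1,0]→[2,0]→[3,0]→[3,1]→[3,2] for a total of 6 + 4 + 3 + 2 + 4 + 7 = 26.
For comparison, the top-then-right route costs 33.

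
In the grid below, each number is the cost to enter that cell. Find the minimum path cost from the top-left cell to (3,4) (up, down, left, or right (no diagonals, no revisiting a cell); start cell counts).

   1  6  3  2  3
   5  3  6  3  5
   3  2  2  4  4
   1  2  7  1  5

23

One optimal route is r0c0→r1c0→r1c1→r2c1→r2c2→r2c3→r3c3→r3c4.
Its cost is 1 + 5 + 3 + 2 + 2 + 4 + 1 + 5 = 23.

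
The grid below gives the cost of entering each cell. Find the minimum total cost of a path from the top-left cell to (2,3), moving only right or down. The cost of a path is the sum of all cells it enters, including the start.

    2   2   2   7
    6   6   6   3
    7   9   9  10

Cheapest: (0,0) → (0,1) → (0,2) → (1,2) → (1,3) → (2,3)
  2 + 2 + 2 + 6 + 3 + 10 = 25

25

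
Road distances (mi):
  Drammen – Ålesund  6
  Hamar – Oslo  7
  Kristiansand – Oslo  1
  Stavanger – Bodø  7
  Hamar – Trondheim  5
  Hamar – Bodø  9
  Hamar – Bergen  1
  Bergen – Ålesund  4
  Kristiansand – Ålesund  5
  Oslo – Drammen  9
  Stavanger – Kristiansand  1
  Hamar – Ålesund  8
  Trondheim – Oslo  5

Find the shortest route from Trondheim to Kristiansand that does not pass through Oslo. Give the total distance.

Candidate routes:
Trondheim → Hamar → Ålesund → Kristiansand: 5 + 8 + 5 = 18
Trondheim → Hamar → Bergen → Ålesund → Kristiansand: 5 + 1 + 4 + 5 = 15
Trondheim → Hamar → Bodø → Stavanger → Kristiansand: 5 + 9 + 7 + 1 = 22
The minimum is 15 mi.

15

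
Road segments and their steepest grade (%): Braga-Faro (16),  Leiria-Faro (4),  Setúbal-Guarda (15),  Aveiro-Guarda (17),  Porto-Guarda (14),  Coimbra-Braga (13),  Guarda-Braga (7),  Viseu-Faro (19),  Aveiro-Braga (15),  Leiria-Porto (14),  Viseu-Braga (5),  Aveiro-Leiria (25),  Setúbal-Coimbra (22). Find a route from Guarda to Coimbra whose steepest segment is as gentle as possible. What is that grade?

Checking several routes:
Guarda -> Braga -> Coimbra: max(7, 13) = 13
Guarda -> Porto -> Leiria -> Faro -> Braga -> Coimbra: max(14, 14, 4, 16, 13) = 16
Guarda -> Aveiro -> Braga -> Coimbra: max(17, 15, 13) = 17
Guarda -> Setúbal -> Coimbra: max(15, 22) = 22
Guarda -> Porto -> Leiria -> Faro -> Viseu -> Braga -> Coimbra: max(14, 14, 4, 19, 5, 13) = 19
Smallest bottleneck: 13%.

13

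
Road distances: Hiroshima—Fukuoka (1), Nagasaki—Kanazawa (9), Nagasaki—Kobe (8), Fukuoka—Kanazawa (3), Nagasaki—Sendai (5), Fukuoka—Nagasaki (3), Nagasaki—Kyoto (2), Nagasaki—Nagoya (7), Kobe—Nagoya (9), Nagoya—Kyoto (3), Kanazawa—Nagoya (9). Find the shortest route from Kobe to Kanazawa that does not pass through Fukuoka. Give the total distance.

17

A few of the Kobe→Kanazawa routes:
Kobe→Nagasaki→Kanazawa: 8 + 9 = 17
Kobe→Nagasaki→Kyoto→Nagoya→Kanazawa: 8 + 2 + 3 + 9 = 22
Kobe→Nagoya→Kyoto→Nagasaki→Kanazawa: 9 + 3 + 2 + 9 = 23
Kobe→Nagoya→Kanazawa: 9 + 9 = 18
Shortest: 17.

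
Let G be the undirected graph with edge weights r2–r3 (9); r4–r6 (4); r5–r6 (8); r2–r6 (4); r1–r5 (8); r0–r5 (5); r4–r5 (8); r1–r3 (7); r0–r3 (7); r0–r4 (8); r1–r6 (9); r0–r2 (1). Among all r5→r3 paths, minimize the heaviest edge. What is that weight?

7

Comparing a few candidate routes:
r5→r4→r0→r3: max(8, 8, 7) = 8
r5→r6→r2→r0→r3: max(8, 4, 1, 7) = 8
r5→r0→r3: max(5, 7) = 7
r5→r1→r3: max(8, 7) = 8
r5→r6→r4→r0→r3: max(8, 4, 8, 7) = 8
r5→r4→r6→r2→r0→r3: max(8, 4, 4, 1, 7) = 8
Smallest bottleneck: 7.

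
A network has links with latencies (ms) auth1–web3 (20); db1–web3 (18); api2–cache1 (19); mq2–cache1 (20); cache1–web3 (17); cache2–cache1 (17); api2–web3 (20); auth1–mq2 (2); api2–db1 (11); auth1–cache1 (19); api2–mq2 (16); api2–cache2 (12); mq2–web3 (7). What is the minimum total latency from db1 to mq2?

A few of the db1→mq2 routes:
db1-api2-web3-mq2: 11 + 20 + 7 = 38
db1-web3-mq2: 18 + 7 = 25
db1-api2-mq2: 11 + 16 = 27
Shortest: 25 ms.

25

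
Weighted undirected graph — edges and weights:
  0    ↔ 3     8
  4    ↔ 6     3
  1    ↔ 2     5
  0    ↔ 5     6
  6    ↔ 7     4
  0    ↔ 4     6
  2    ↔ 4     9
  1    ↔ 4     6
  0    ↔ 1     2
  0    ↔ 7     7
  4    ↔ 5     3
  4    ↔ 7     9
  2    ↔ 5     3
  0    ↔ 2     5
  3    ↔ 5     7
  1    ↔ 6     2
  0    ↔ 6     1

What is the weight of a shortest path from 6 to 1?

Comparing a few candidate routes:
6-4-1: 3 + 6 = 9
6-0-1: 1 + 2 = 3
6-4-0-1: 3 + 6 + 2 = 11
6-1: 2
Best route has total 2.

2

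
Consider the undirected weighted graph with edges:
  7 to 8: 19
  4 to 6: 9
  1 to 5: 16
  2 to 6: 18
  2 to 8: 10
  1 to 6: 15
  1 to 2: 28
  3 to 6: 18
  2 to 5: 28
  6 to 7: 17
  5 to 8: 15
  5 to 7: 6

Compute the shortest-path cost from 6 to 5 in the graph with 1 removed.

A few of the 6→5 routes:
6 -> 2 -> 8 -> 5: 18 + 10 + 15 = 43
6 -> 7 -> 8 -> 5: 17 + 19 + 15 = 51
6 -> 2 -> 5: 18 + 28 = 46
6 -> 7 -> 5: 17 + 6 = 23
The minimum is 23.

23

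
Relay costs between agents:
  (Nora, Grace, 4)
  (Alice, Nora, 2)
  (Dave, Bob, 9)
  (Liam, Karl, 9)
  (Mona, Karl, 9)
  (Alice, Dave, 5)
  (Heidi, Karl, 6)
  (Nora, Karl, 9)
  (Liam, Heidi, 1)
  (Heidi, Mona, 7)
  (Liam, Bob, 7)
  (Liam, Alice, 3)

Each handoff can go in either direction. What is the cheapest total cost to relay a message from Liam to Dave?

Comparing a few candidate routes:
Liam -> Heidi -> Karl -> Nora -> Alice -> Dave: 1 + 6 + 9 + 2 + 5 = 23
Liam -> Bob -> Dave: 7 + 9 = 16
Liam -> Alice -> Dave: 3 + 5 = 8
Best route has total 8.

8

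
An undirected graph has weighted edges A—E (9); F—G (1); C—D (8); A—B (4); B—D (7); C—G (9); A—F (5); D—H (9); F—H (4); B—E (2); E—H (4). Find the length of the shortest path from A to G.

Checking several routes:
A - E - H - F - G: 9 + 4 + 4 + 1 = 18
A - B - E - H - F - G: 4 + 2 + 4 + 4 + 1 = 15
A - F - G: 5 + 1 = 6
Best route has total 6.

6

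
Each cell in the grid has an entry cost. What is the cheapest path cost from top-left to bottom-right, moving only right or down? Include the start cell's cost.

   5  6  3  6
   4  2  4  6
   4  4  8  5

26

Take r0c0 -> r1c0 -> r1c1 -> r1c2 -> r1c3 -> r2c3 for a total of 5 + 4 + 2 + 4 + 6 + 5 = 26.
For comparison, the top-then-right route costs 31.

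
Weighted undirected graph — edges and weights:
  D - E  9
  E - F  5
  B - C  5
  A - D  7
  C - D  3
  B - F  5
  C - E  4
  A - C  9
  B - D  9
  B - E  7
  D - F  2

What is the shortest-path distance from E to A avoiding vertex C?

Some routes from E to A avoiding C:
E -> F -> D -> A: 5 + 2 + 7 = 14
E -> B -> F -> D -> A: 7 + 5 + 2 + 7 = 21
E -> D -> A: 9 + 7 = 16
The minimum is 14.

14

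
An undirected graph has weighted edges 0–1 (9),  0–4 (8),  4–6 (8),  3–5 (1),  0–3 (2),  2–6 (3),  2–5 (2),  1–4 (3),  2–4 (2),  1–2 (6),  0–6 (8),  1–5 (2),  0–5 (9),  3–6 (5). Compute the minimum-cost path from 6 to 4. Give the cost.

A few of the 6→4 routes:
6→3→5→2→4: 5 + 1 + 2 + 2 = 10
6→2→5→1→4: 3 + 2 + 2 + 3 = 10
6→2→4: 3 + 2 = 5
6→4: 8
Best route has total 5.

5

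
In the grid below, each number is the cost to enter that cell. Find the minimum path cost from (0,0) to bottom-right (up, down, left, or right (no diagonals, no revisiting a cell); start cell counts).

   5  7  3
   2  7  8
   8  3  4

Take [0,0]→[1,0]→[1,1]→[2,1]→[2,2] for a total of 5 + 2 + 7 + 3 + 4 = 21.

21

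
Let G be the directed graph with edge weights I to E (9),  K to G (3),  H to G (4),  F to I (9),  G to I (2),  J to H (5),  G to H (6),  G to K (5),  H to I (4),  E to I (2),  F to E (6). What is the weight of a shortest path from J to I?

Candidate routes:
J → H → G → I: 5 + 4 + 2 = 11
J → H → I: 5 + 4 = 9
Best route has total 9.

9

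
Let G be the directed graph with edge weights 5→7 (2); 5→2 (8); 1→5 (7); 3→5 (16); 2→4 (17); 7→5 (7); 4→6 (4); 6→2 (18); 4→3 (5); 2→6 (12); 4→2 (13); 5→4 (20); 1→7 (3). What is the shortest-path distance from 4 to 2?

13

Paths from 4 to 2:
4 - 3 - 5 - 2: 5 + 16 + 8 = 29
4 - 2: 13
4 - 6 - 2: 4 + 18 = 22
Best route has total 13.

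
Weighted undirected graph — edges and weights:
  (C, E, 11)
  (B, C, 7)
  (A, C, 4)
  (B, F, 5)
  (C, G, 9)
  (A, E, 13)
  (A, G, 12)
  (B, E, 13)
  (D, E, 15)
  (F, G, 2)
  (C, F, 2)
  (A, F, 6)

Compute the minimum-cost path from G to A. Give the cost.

Comparing a few candidate routes:
G→A: 12
G→F→A: 2 + 6 = 8
G→F→C→A: 2 + 2 + 4 = 8
G→C→A: 9 + 4 = 13
The minimum is 8.

8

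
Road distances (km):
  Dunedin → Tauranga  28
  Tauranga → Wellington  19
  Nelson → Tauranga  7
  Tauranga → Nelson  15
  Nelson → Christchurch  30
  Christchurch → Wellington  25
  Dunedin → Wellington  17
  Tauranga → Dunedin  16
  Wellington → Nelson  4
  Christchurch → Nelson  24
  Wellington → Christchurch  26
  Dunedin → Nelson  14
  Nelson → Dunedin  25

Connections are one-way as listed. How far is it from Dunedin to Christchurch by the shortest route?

43

Checking several routes:
Dunedin→Nelson→Christchurch: 14 + 30 = 44
Dunedin→Tauranga→Nelson→Christchurch: 28 + 15 + 30 = 73
Dunedin→Wellington→Christchurch: 17 + 26 = 43
Dunedin→Wellington→Nelson→Christchurch: 17 + 4 + 30 = 51
Dunedin→Nelson→Tauranga→Wellington→Christchurch: 14 + 7 + 19 + 26 = 66
Shortest: 43 km.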